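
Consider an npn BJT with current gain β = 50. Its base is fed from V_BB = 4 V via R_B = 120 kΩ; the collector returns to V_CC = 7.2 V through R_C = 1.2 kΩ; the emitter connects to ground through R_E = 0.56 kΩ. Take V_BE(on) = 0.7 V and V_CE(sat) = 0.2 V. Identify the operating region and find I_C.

active; I_C ≈ 1.1 mA

Assume active. Base-emitter loop: I_B = (V_BB − V_BE)/(R_B + (β+1)R_E) = (4 − 0.7)/(120 + 51×0.56) = 0.0222 mA.
I_C = β·I_B = 50×0.0222 = 1.11 mA.
V_CE = V_CC − I_C·R_C − I_E·R_E = 7.2 − 1.11×1.2 − 1.13×0.56 = 5.23 V > V_CE(sat), so the active-region assumption holds.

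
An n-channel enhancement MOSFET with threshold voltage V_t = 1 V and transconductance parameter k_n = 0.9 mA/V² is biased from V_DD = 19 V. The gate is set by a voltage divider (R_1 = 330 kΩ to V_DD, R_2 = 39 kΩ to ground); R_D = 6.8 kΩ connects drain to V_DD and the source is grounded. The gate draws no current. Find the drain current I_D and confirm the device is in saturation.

I_D ≈ 0.46 mA

V_G = V_DD·R_2/(R_1+R_2) = 19×39/369 = 2.01 V. With the source grounded, V_GS = V_G = 2.01 V.
Assume saturation: I_D = (k_n/2)(V_GS − V_t)² = (0.9/2)×(2.01 − 1)² = 0.45×1.01² = 0.457 mA.
V_DS = V_DD − I_D·R_D = 19 − 0.457×6.8 = 15.9 V.
Saturation requires V_DS ≥ V_GS − V_t = 1.01 V; 15.9 ≥ 1.01 ✓.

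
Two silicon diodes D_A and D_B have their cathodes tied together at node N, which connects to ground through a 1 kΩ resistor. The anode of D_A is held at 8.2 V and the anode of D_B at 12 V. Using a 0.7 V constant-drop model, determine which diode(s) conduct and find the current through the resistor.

Assume both conduct. Then node N would need to be at both 8.2−0.7 = 7.5 V and 12−0.7 = 11.3 V, which is impossible.
Assume only D_B conducts: V_N = 12 − 0.7 = 11.3 V, so I_R = 11.3/1 = 11.3 mA.
Check D_A: its anode-to-cathode voltage is 8.2 − 11.3 = -3.1 V < 0.7 V, so it is off. The assumption is consistent.

Only D_B conducts; I_R ≈ 11 mA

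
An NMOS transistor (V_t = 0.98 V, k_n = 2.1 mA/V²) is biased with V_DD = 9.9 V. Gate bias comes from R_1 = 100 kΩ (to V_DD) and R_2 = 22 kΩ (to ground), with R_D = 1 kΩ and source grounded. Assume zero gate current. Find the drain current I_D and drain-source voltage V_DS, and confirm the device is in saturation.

V_G = V_DD·R_2/(R_1+R_2) = 9.9×22/122 = 1.79 V. With the source grounded, V_GS = V_G = 1.79 V.
Assume saturation: I_D = (k_n/2)(V_GS − V_t)² = (2.1/2)×(1.79 − 0.98)² = 1.05×0.805² = 0.681 mA.
V_DS = V_DD − I_D·R_D = 9.9 − 0.681×1 = 9.22 V.
Saturation requires V_DS ≥ V_GS − V_t = 0.805 V; 9.22 ≥ 0.805 ✓.

I_D ≈ 0.68 mA, V_DS ≈ 9.2 V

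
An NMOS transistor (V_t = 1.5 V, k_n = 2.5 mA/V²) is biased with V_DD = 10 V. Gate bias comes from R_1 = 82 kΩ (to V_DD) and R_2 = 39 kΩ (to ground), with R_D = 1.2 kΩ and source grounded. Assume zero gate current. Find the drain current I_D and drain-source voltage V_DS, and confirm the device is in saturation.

I_D ≈ 3.7 mA, V_DS ≈ 5.5 V

V_G = V_DD·R_2/(R_1+R_2) = 10×39/121 = 3.22 V. With the source grounded, V_GS = V_G = 3.22 V.
Assume saturation: I_D = (k_n/2)(V_GS − V_t)² = (2.5/2)×(3.22 − 1.5)² = 1.25×1.72² = 3.71 mA.
V_DS = V_DD − I_D·R_D = 10 − 3.71×1.2 = 5.55 V.
Saturation requires V_DS ≥ V_GS − V_t = 1.72 V; 5.55 ≥ 1.72 ✓.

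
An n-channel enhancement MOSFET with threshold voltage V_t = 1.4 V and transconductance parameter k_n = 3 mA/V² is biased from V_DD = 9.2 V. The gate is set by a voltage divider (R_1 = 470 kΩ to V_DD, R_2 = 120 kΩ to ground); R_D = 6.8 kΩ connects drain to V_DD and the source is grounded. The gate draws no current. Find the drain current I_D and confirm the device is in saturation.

V_G = V_DD·R_2/(R_1+R_2) = 9.2×120/590 = 1.87 V. With the source grounded, V_GS = V_G = 1.87 V.
Assume saturation: I_D = (k_n/2)(V_GS − V_t)² = (3/2)×(1.87 − 1.4)² = 1.5×0.471² = 0.333 mA.
V_DS = V_DD − I_D·R_D = 9.2 − 0.333×6.8 = 6.94 V.
Saturation requires V_DS ≥ V_GS − V_t = 0.471 V; 6.94 ≥ 0.471 ✓.

I_D ≈ 0.33 mA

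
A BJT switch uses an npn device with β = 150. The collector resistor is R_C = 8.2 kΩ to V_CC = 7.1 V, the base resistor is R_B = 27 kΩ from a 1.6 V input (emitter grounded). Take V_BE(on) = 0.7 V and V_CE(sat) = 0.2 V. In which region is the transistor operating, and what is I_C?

saturation; I_C ≈ 0.84 mA

Assume active: I_B = (1.6 − 0.7)/27 = 0.0333 mA, giving I_C = β·I_B = 5 mA.
But then V_CE = 7.1 − 5×8.2 = -33.9 V < V_CE(sat) = 0.2 V — impossible in the active region.
So the transistor is saturated. With V_CE = 0.2 V, I_C = (V_CC − 0.2)/R_C = 6.9/8.2 = 0.841 mA.
Check: β·I_B = 5 mA > I_C = 0.841 mA, confirming saturation.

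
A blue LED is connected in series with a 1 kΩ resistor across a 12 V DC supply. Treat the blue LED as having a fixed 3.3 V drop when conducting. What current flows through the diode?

I ≈ 8.7 mA

KVL around the loop: 12 = V_D + I·R = 3.3 + I × 1 kΩ.
So I = (12 − 3.3) / 1 kΩ = 8.7 / 1 = 8.7 mA.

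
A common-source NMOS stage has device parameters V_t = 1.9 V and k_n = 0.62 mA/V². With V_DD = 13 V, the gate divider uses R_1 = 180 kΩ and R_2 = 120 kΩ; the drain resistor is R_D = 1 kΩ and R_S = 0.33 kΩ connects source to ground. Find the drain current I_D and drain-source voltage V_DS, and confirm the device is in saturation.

V_G = V_DD·R_2/(R_1+R_2) = 13×120/300 = 5.2 V.
Assume saturation: I_D = (k_n/2)(V_GS − V_t)² with V_GS = V_G − I_D·R_S = 5.2 − 0.33·I_D.
Substituting gives 0.0338·I_D² − 1.68·I_D + 3.38 = 0, with roots I_D = 2.1 or 47.5 mA.
The root I_D = 47.5 mA gives V_GS = -10.5 V ≤ V_t, so take I_D = 2.1 mA.
Then V_GS = 4.51 V and V_DS = V_DD − I_D(R_D+R_S) = 13 − 2.1×1.33 = 10.2 V.
Saturation requires V_DS ≥ V_GS − V_t = 2.61 V; 10.2 ≥ 2.61 ✓.

I_D ≈ 2.1 mA, V_DS ≈ 10 V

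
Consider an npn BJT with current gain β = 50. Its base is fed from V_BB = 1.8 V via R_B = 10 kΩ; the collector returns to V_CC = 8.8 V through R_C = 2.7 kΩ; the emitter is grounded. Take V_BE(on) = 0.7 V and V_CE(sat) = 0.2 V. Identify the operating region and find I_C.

Assume active: I_B = (1.8 − 0.7)/10 = 0.11 mA, giving I_C = β·I_B = 5.5 mA.
But then V_CE = 8.8 − 5.5×2.7 = -6.05 V < V_CE(sat) = 0.2 V — impossible in the active region.
So the transistor is saturated. With V_CE = 0.2 V, I_C = (V_CC − 0.2)/R_C = 8.6/2.7 = 3.19 mA.
Check: β·I_B = 5.5 mA > I_C = 3.19 mA, confirming saturation.

saturation; I_C ≈ 3.2 mA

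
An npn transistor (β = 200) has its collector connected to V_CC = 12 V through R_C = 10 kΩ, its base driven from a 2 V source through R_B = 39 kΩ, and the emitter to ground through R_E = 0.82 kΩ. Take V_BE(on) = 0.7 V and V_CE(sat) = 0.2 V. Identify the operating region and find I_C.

Assume active: I_B = (2 − 0.7)/(39 + 201×0.82) = 0.00638 mA, I_C = β·I_B = 1.28 mA.
Then V_CE = 12 − 1.28×10 − 1.28×0.82 = -1.81 V < 0.2 V — the active assumption fails.
Re-solve with V_CE = 0.2 V. KCL at the emitter: V_E/R_E = (V_BB−0.7−V_E)/R_B + (V_CC−0.2−V_E)/R_C, giving V_E = 0.902 V.
I_C = (V_CC − 0.2 − V_E)/R_C = (11.8 − 0.902)/10 = 1.09 mA.
Check: I_B = (1.3 − 0.902)/39 = 0.0102 mA, and β·I_B = 2.04 mA > I_C, confirming saturation.

saturation; I_C ≈ 1.1 mA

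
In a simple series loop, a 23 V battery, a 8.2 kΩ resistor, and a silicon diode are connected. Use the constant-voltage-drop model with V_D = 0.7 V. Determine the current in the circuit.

KVL around the loop: 23 = V_D + I·R = 0.7 + I × 8.2 kΩ.
So I = (23 − 0.7) / 8.2 kΩ = 22.3 / 8.2 = 2.72 mA.

I ≈ 2.7 mA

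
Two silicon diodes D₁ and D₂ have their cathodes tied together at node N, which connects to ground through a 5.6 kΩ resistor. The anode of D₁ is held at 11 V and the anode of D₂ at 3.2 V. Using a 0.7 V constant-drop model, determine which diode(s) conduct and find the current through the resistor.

Assume both conduct. Then node N would need to be at both 11−0.7 = 10.3 V and 3.2−0.7 = 2.5 V, which is impossible.
Assume only D₁ conducts: V_N = 11 − 0.7 = 10.3 V, so I_R = 10.3/5.6 = 1.84 mA.
Check D₂: its anode-to-cathode voltage is 3.2 − 10.3 = -7.1 V < 0.7 V, so it is off. The assumption is consistent.

Only D₁ conducts; I_R ≈ 1.8 mA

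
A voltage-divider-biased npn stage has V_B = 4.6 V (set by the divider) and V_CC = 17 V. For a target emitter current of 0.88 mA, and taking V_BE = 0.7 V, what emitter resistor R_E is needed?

R_E ≈ 4.4 kΩ

V_E = V_B − V_BE = 4.6 − 0.7 = 3.9 V.
R_E = V_E / I_E = 3.9 / 0.88 = 4.43 kΩ.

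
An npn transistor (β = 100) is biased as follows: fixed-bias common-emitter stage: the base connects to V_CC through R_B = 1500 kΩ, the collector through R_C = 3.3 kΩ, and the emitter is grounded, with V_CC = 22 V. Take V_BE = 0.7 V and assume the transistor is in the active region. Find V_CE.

Base loop: V_CC = I_B·R_B + V_BE, so I_B = (22 − 0.7)/1500 kΩ = 0.0142 mA.
In the active region I_C = β·I_B = 100 × 0.0142 = 1.42 mA.
Collector loop: V_CE = V_CC − I_C·R_C = 22 − 1.42×3.3 = 17.3 V.
Since V_CE = 17.3 V > V_CE(sat) ≈ 0.2 V, the transistor is in the active region as assumed.

V_CE ≈ 17 V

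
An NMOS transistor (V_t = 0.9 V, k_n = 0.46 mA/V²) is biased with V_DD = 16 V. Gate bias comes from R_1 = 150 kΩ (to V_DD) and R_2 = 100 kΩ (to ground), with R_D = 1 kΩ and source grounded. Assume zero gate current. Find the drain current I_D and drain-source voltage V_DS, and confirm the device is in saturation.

V_G = V_DD·R_2/(R_1+R_2) = 16×100/250 = 6.4 V. With the source grounded, V_GS = V_G = 6.4 V.
Assume saturation: I_D = (k_n/2)(V_GS − V_t)² = (0.46/2)×(6.4 − 0.9)² = 0.23×5.5² = 6.96 mA.
V_DS = V_DD − I_D·R_D = 16 − 6.96×1 = 9.04 V.
Saturation requires V_DS ≥ V_GS − V_t = 5.5 V; 9.04 ≥ 5.5 ✓.

I_D ≈ 7 mA, V_DS ≈ 9 V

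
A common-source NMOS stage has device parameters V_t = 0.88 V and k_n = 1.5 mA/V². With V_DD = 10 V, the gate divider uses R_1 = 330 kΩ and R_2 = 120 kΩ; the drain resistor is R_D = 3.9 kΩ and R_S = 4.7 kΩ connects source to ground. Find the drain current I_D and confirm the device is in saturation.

I_D ≈ 0.26 mA

V_G = V_DD·R_2/(R_1+R_2) = 10×120/450 = 2.67 V.
Assume saturation: I_D = (k_n/2)(V_GS − V_t)² with V_GS = V_G − I_D·R_S = 2.67 − 4.7·I_D.
Substituting gives 16.6·I_D² − 13.6·I_D + 2.39 = 0, with roots I_D = 0.256 or 0.565 mA.
The root I_D = 0.565 mA gives V_GS = 0.0122 V ≤ V_t, so take I_D = 0.256 mA.
Then V_GS = 1.46 V and V_DS = V_DD − I_D(R_D+R_S) = 10 − 0.256×8.6 = 7.8 V.
Saturation requires V_DS ≥ V_GS − V_t = 0.584 V; 7.8 ≥ 0.584 ✓.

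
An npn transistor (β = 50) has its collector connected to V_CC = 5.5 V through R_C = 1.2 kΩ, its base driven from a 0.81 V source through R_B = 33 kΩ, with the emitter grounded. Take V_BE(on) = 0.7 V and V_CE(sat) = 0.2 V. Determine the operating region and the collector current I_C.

Assume active. Base-emitter loop: I_B = (V_BB − V_BE)/R_B = (0.81 − 0.7)/33 = 0.00333 mA.
I_C = β·I_B = 50×0.00333 = 0.167 mA.
V_CE = V_CC − I_C·R_C = 5.5 − 0.167×1.2 = 5.3 V > V_CE(sat), so the active-region assumption holds.

active; I_C ≈ 0.17 mA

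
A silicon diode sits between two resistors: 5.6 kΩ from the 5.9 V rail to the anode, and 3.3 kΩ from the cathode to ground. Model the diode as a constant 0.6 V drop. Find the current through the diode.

The two resistors are in series with the diode, so KVL gives 5.9 = I·5.6 + 0.6 + I·3.3.
I = (5.9 − 0.6) / (5.6 + 3.3) kΩ = 5.3 / 8.9 = 0.596 mA.

I ≈ 0.6 mA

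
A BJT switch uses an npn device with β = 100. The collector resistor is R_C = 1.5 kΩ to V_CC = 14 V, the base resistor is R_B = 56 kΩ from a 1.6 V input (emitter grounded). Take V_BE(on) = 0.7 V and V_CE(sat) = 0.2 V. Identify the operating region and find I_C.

Assume active. Base-emitter loop: I_B = (V_BB − V_BE)/R_B = (1.6 − 0.7)/56 = 0.0161 mA.
I_C = β·I_B = 100×0.0161 = 1.61 mA.
V_CE = V_CC − I_C·R_C = 14 − 1.61×1.5 = 11.6 V > V_CE(sat), so the active-region assumption holds.

active; I_C ≈ 1.6 mA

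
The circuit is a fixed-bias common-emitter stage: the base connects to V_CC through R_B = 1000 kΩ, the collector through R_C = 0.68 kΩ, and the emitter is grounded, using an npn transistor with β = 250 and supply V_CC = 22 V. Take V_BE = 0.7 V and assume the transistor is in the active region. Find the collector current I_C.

I_C ≈ 5.3 mA

Base loop: V_CC = I_B·R_B + V_BE, so I_B = (22 − 0.7)/1000 kΩ = 0.0213 mA.
In the active region I_C = β·I_B = 250 × 0.0213 = 5.33 mA.
Collector loop: V_CE = V_CC − I_C·R_C = 22 − 5.33×0.68 = 18.4 V.
Since V_CE = 18.4 V > V_CE(sat) ≈ 0.2 V, the transistor is in the active region as assumed.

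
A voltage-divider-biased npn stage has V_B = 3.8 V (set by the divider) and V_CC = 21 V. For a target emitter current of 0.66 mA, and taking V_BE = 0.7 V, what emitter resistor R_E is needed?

V_E = V_B − V_BE = 3.8 − 0.7 = 3.1 V.
R_E = V_E / I_E = 3.1 / 0.66 = 4.7 kΩ.

R_E ≈ 4.7 kΩ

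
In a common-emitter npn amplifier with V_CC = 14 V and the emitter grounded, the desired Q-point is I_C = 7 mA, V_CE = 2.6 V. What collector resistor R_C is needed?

Collector loop: V_CC = I_C·R_C + V_CE.
R_C = (V_CC − V_CE)/I_C = (14 − 2.6)/7 = 1.63 kΩ.

R_C ≈ 1.6 kΩ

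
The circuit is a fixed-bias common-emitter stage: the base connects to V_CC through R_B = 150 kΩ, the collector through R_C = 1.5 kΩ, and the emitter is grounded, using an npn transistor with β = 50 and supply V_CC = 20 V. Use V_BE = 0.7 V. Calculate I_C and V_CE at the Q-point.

I_C ≈ 6.4 mA, V_CE ≈ 10 V

Base loop: V_CC = I_B·R_B + V_BE, so I_B = (20 − 0.7)/150 kΩ = 0.129 mA.
In the active region I_C = β·I_B = 50 × 0.129 = 6.43 mA.
Collector loop: V_CE = V_CC − I_C·R_C = 20 − 6.43×1.5 = 10.3 V.
Since V_CE = 10.3 V > V_CE(sat) ≈ 0.2 V, the transistor is in the active region as assumed.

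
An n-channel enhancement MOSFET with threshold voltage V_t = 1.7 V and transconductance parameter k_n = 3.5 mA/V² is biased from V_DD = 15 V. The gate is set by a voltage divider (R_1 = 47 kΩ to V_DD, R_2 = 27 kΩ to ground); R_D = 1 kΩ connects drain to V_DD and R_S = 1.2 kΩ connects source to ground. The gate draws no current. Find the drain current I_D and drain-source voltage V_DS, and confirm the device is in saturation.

V_G = V_DD·R_2/(R_1+R_2) = 15×27/74 = 5.47 V.
Assume saturation: I_D = (k_n/2)(V_GS − V_t)² with V_GS = V_G − I_D·R_S = 5.47 − 1.2·I_D.
Substituting gives 2.52·I_D² − 16.8·I_D + 24.9 = 0, with roots I_D = 2.21 or 4.48 mA.
The root I_D = 4.48 mA gives V_GS = 0.101 V ≤ V_t, so take I_D = 2.21 mA.
Then V_GS = 2.82 V and V_DS = V_DD − I_D(R_D+R_S) = 15 − 2.21×2.2 = 10.1 V.
Saturation requires V_DS ≥ V_GS − V_t = 1.12 V; 10.1 ≥ 1.12 ✓.

I_D ≈ 2.2 mA, V_DS ≈ 10 V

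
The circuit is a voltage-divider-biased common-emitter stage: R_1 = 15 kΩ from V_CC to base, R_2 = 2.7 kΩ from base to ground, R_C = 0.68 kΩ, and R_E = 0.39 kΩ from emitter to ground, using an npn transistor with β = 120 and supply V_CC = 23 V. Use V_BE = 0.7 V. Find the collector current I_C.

Thevenize the base divider: V_Th = V_CC·R_2/(R_1+R_2) = 23×2.7/17.7 = 3.51 V, R_Th = R_1‖R_2 = 2.29 kΩ.
Base-emitter loop: V_Th = I_B·R_Th + V_BE + (β+1)I_B·R_E, so I_B = (3.51 − 0.7) / (2.29 + 121×0.39) = 0.0568 mA.
I_C = β·I_B = 120×0.0568 = 6.81 mA, and I_E = (β+1)I_B = 6.87 mA.
V_CE = V_CC − I_C·R_C − I_E·R_E = 23 − 6.81×0.68 − 6.87×0.39 = 15.7 V.
V_CE = 15.7 V > 0.2 V confirms active-region operation.

I_C ≈ 6.8 mA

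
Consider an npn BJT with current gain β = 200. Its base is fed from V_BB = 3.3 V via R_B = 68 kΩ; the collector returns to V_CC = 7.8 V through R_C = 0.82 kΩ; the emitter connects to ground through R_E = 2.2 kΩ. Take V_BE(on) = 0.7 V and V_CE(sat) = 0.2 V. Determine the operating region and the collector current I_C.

Assume active. Base-emitter loop: I_B = (V_BB − V_BE)/(R_B + (β+1)R_E) = (3.3 − 0.7)/(68 + 201×2.2) = 0.0051 mA.
I_C = β·I_B = 200×0.0051 = 1.02 mA.
V_CE = V_CC − I_C·R_C − I_E·R_E = 7.8 − 1.02×0.82 − 1.02×2.2 = 4.71 V > V_CE(sat), so the active-region assumption holds.

active; I_C ≈ 1 mA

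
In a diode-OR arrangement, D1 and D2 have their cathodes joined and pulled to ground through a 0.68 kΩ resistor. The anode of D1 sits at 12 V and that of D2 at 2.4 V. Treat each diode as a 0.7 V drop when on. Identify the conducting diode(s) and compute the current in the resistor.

Only D1 conducts; I_R ≈ 17 mA

Assume both conduct. Then node N would need to be at both 12−0.7 = 11.3 V and 2.4−0.7 = 1.7 V, which is impossible.
Assume only D1 conducts: V_N = 12 − 0.7 = 11.3 V, so I_R = 11.3/0.68 = 16.6 mA.
Check D2: its anode-to-cathode voltage is 2.4 − 11.3 = -8.9 V < 0.7 V, so it is off. The assumption is consistent.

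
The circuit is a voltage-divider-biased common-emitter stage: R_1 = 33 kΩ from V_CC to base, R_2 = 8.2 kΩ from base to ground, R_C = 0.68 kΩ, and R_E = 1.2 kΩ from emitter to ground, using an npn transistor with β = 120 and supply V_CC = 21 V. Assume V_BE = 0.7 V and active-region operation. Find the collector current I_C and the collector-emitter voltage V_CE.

Thevenize the base divider: V_Th = V_CC·R_2/(R_1+R_2) = 21×8.2/41.2 = 4.18 V, R_Th = R_1‖R_2 = 6.57 kΩ.
Base-emitter loop: V_Th = I_B·R_Th + V_BE + (β+1)I_B·R_E, so I_B = (4.18 − 0.7) / (6.57 + 121×1.2) = 0.0229 mA.
I_C = β·I_B = 120×0.0229 = 2.75 mA, and I_E = (β+1)I_B = 2.77 mA.
V_CE = V_CC − I_C·R_C − I_E·R_E = 21 − 2.75×0.68 − 2.77×1.2 = 15.8 V.
V_CE = 15.8 V > 0.2 V confirms active-region operation.

I_C ≈ 2.8 mA, V_CE ≈ 16 V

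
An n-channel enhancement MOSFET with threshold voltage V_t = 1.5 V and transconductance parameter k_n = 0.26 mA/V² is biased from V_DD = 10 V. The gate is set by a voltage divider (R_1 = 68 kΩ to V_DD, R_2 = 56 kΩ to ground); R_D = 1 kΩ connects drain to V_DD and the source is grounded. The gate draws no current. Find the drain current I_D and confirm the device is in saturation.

V_G = V_DD·R_2/(R_1+R_2) = 10×56/124 = 4.52 V. With the source grounded, V_GS = V_G = 4.52 V.
Assume saturation: I_D = (k_n/2)(V_GS − V_t)² = (0.26/2)×(4.52 − 1.5)² = 0.13×3.02² = 1.18 mA.
V_DS = V_DD − I_D·R_D = 10 − 1.18×1 = 8.82 V.
Saturation requires V_DS ≥ V_GS − V_t = 3.02 V; 8.82 ≥ 3.02 ✓.

I_D ≈ 1.2 mA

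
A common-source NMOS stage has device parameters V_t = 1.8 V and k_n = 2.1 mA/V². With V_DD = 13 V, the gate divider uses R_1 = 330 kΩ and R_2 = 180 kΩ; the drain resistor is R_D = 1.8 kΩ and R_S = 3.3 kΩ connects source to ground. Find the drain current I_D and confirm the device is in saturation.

I_D ≈ 0.61 mA

V_G = V_DD·R_2/(R_1+R_2) = 13×180/510 = 4.59 V.
Assume saturation: I_D = (k_n/2)(V_GS − V_t)² with V_GS = V_G − I_D·R_S = 4.59 − 3.3·I_D.
Substituting gives 11.4·I_D² − 20.3·I_D + 8.16 = 0, with roots I_D = 0.613 or 1.16 mA.
The root I_D = 1.16 mA gives V_GS = 0.747 V ≤ V_t, so take I_D = 0.613 mA.
Then V_GS = 2.56 V and V_DS = V_DD − I_D(R_D+R_S) = 13 − 0.613×5.1 = 9.87 V.
Saturation requires V_DS ≥ V_GS − V_t = 0.764 V; 9.87 ≥ 0.764 ✓.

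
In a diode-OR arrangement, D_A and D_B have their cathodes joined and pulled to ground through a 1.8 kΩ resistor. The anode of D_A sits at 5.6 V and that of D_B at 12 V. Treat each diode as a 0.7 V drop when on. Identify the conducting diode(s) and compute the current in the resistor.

Only D_B conducts; I_R ≈ 6.3 mA

Assume both conduct. Then node N would need to be at both 5.6−0.7 = 4.9 V and 12−0.7 = 11.3 V, which is impossible.
Assume only D_B conducts: V_N = 12 − 0.7 = 11.3 V, so I_R = 11.3/1.8 = 6.28 mA.
Check D_A: its anode-to-cathode voltage is 5.6 − 11.3 = -5.7 V < 0.7 V, so it is off. The assumption is consistent.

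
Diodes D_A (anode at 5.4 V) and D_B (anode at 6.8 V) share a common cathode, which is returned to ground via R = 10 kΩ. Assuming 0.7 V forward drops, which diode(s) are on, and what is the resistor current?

Only D_B conducts; I_R ≈ 0.61 mA

Assume both conduct. Then node N would need to be at both 5.4−0.7 = 4.7 V and 6.8−0.7 = 6.1 V, which is impossible.
Assume only D_B conducts: V_N = 6.8 − 0.7 = 6.1 V, so I_R = 6.1/10 = 0.61 mA.
Check D_A: its anode-to-cathode voltage is 5.4 − 6.1 = -0.7 V < 0.7 V, so it is off. The assumption is consistent.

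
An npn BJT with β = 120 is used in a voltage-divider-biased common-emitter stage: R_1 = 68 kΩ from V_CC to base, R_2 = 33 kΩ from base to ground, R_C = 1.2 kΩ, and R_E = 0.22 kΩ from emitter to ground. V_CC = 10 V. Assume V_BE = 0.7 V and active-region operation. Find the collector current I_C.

I_C ≈ 6.3 mA

Thevenize the base divider: V_Th = V_CC·R_2/(R_1+R_2) = 10×33/101 = 3.27 V, R_Th = R_1‖R_2 = 22.2 kΩ.
Base-emitter loop: V_Th = I_B·R_Th + V_BE + (β+1)I_B·R_E, so I_B = (3.27 − 0.7) / (22.2 + 121×0.22) = 0.0526 mA.
I_C = β·I_B = 120×0.0526 = 6.31 mA, and I_E = (β+1)I_B = 6.36 mA.
V_CE = V_CC − I_C·R_C − I_E·R_E = 10 − 6.31×1.2 − 6.36×0.22 = 1.03 V.
V_CE = 1.03 V > 0.2 V confirms active-region operation.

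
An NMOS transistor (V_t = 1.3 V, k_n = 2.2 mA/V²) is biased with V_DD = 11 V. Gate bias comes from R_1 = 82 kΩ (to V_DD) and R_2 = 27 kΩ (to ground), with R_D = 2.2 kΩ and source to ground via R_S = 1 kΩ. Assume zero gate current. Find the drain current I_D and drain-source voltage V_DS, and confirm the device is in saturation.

I_D ≈ 0.65 mA, V_DS ≈ 8.9 V

V_G = V_DD·R_2/(R_1+R_2) = 11×27/109 = 2.72 V.
Assume saturation: I_D = (k_n/2)(V_GS − V_t)² with V_GS = V_G − I_D·R_S = 2.72 − 1·I_D.
Substituting gives 1.1·I_D² − 4.13·I_D + 2.23 = 0, with roots I_D = 0.654 or 3.1 mA.
The root I_D = 3.1 mA gives V_GS = -0.38 V ≤ V_t, so take I_D = 0.654 mA.
Then V_GS = 2.07 V and V_DS = V_DD − I_D(R_D+R_S) = 11 − 0.654×3.2 = 8.91 V.
Saturation requires V_DS ≥ V_GS − V_t = 0.771 V; 8.91 ≥ 0.771 ✓.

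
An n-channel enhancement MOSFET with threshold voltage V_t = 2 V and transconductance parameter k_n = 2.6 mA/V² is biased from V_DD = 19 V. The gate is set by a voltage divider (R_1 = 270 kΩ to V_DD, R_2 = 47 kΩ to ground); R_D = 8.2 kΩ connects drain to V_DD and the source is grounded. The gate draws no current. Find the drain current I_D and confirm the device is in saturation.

V_G = V_DD·R_2/(R_1+R_2) = 19×47/317 = 2.82 V. With the source grounded, V_GS = V_G = 2.82 V.
Assume saturation: I_D = (k_n/2)(V_GS − V_t)² = (2.6/2)×(2.82 − 2)² = 1.3×0.817² = 0.868 mA.
V_DS = V_DD − I_D·R_D = 19 − 0.868×8.2 = 11.9 V.
Saturation requires V_DS ≥ V_GS − V_t = 0.817 V; 11.9 ≥ 0.817 ✓.

I_D ≈ 0.87 mA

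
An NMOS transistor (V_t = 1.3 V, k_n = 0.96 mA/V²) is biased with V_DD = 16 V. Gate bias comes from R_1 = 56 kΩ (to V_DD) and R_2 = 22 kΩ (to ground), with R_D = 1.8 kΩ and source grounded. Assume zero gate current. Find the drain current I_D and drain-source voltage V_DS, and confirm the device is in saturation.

I_D ≈ 5 mA, V_DS ≈ 7.1 V

V_G = V_DD·R_2/(R_1+R_2) = 16×22/78 = 4.51 V. With the source grounded, V_GS = V_G = 4.51 V.
Assume saturation: I_D = (k_n/2)(V_GS − V_t)² = (0.96/2)×(4.51 − 1.3)² = 0.48×3.21² = 4.95 mA.
V_DS = V_DD − I_D·R_D = 16 − 4.95×1.8 = 7.08 V.
Saturation requires V_DS ≥ V_GS − V_t = 3.21 V; 7.08 ≥ 3.21 ✓.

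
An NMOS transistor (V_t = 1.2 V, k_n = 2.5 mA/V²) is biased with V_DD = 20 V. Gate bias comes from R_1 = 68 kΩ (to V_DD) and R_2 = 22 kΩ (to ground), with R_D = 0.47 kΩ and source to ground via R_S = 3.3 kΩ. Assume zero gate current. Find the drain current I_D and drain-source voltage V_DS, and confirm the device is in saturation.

V_G = V_DD·R_2/(R_1+R_2) = 20×22/90 = 4.89 V.
Assume saturation: I_D = (k_n/2)(V_GS − V_t)² with V_GS = V_G − I_D·R_S = 4.89 − 3.3·I_D.
Substituting gives 13.6·I_D² − 31.4·I_D + 17 = 0, with roots I_D = 0.866 or 1.44 mA.
The root I_D = 1.44 mA gives V_GS = 0.125 V ≤ V_t, so take I_D = 0.866 mA.
Then V_GS = 2.03 V and V_DS = V_DD − I_D(R_D+R_S) = 20 − 0.866×3.77 = 16.7 V.
Saturation requires V_DS ≥ V_GS − V_t = 0.832 V; 16.7 ≥ 0.832 ✓.

I_D ≈ 0.87 mA, V_DS ≈ 17 V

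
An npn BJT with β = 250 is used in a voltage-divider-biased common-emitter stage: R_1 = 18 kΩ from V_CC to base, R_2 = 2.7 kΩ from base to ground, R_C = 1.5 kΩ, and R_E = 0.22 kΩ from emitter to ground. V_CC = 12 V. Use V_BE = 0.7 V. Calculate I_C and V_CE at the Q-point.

Thevenize the base divider: V_Th = V_CC·R_2/(R_1+R_2) = 12×2.7/20.7 = 1.57 V, R_Th = R_1‖R_2 = 2.35 kΩ.
Base-emitter loop: V_Th = I_B·R_Th + V_BE + (β+1)I_B·R_E, so I_B = (1.57 − 0.7) / (2.35 + 251×0.22) = 0.015 mA.
I_C = β·I_B = 250×0.015 = 3.76 mA, and I_E = (β+1)I_B = 3.77 mA.
V_CE = V_CC − I_C·R_C − I_E·R_E = 12 − 3.76×1.5 − 3.77×0.22 = 5.53 V.
V_CE = 5.53 V > 0.2 V confirms active-region operation.

I_C ≈ 3.8 mA, V_CE ≈ 5.5 V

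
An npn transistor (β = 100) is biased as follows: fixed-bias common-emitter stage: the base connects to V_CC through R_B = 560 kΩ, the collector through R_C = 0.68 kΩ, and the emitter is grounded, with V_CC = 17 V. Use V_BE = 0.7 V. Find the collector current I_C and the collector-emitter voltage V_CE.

Base loop: V_CC = I_B·R_B + V_BE, so I_B = (17 − 0.7)/560 kΩ = 0.0291 mA.
In the active region I_C = β·I_B = 100 × 0.0291 = 2.91 mA.
Collector loop: V_CE = V_CC − I_C·R_C = 17 − 2.91×0.68 = 15 V.
Since V_CE = 15 V > V_CE(sat) ≈ 0.2 V, the transistor is in the active region as assumed.

I_C ≈ 2.9 mA, V_CE ≈ 15 V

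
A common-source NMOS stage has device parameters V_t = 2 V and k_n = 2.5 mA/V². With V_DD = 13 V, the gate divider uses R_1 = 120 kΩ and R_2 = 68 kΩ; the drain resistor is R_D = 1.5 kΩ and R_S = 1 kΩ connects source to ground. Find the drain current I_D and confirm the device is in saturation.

V_G = V_DD·R_2/(R_1+R_2) = 13×68/188 = 4.7 V.
Assume saturation: I_D = (k_n/2)(V_GS − V_t)² with V_GS = V_G − I_D·R_S = 4.7 − 1·I_D.
Substituting gives 1.25·I_D² − 7.76·I_D + 9.13 = 0, with roots I_D = 1.58 or 4.63 mA.
The root I_D = 4.63 mA gives V_GS = 0.0763 V ≤ V_t, so take I_D = 1.58 mA.
Then V_GS = 3.12 V and V_DS = V_DD − I_D(R_D+R_S) = 13 − 1.58×2.5 = 9.05 V.
Saturation requires V_DS ≥ V_GS − V_t = 1.12 V; 9.05 ≥ 1.12 ✓.

I_D ≈ 1.6 mA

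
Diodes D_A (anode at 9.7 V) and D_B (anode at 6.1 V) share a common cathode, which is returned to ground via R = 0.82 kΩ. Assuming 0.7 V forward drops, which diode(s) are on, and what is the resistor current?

Assume both conduct. Then node N would need to be at both 9.7−0.7 = 9 V and 6.1−0.7 = 5.4 V, which is impossible.
Assume only D_A conducts: V_N = 9.7 − 0.7 = 9 V, so I_R = 9/0.82 = 11 mA.
Check D_B: its anode-to-cathode voltage is 6.1 − 9 = -2.9 V < 0.7 V, so it is off. The assumption is consistent.

Only D_A conducts; I_R ≈ 11 mA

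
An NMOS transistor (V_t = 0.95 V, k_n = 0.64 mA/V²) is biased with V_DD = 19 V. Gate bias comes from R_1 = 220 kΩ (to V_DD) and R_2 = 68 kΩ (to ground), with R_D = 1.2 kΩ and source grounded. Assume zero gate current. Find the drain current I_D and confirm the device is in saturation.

V_G = V_DD·R_2/(R_1+R_2) = 19×68/288 = 4.49 V. With the source grounded, V_GS = V_G = 4.49 V.
Assume saturation: I_D = (k_n/2)(V_GS − V_t)² = (0.64/2)×(4.49 − 0.95)² = 0.32×3.54² = 4 mA.
V_DS = V_DD − I_D·R_D = 19 − 4×1.2 = 14.2 V.
Saturation requires V_DS ≥ V_GS − V_t = 3.54 V; 14.2 ≥ 3.54 ✓.

I_D ≈ 4 mA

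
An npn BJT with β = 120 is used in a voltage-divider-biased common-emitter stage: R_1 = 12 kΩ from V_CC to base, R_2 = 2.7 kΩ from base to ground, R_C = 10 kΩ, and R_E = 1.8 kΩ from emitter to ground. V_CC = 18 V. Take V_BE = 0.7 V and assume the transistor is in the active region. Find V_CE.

V_CE ≈ 1.2 V

Thevenize the base divider: V_Th = V_CC·R_2/(R_1+R_2) = 18×2.7/14.7 = 3.31 V, R_Th = R_1‖R_2 = 2.2 kΩ.
Base-emitter loop: V_Th = I_B·R_Th + V_BE + (β+1)I_B·R_E, so I_B = (3.31 − 0.7) / (2.2 + 121×1.8) = 0.0118 mA.
I_C = β·I_B = 120×0.0118 = 1.42 mA, and I_E = (β+1)I_B = 1.43 mA.
V_CE = V_CC − I_C·R_C − I_E·R_E = 18 − 1.42×10 − 1.43×1.8 = 1.21 V.
V_CE = 1.21 V > 0.2 V confirms active-region operation.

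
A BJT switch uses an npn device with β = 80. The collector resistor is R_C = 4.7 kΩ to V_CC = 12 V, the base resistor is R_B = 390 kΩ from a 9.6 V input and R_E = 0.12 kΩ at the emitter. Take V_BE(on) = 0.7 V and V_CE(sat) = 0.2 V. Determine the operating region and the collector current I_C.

active; I_C ≈ 1.8 mA

Assume active. Base-emitter loop: I_B = (V_BB − V_BE)/(R_B + (β+1)R_E) = (9.6 − 0.7)/(390 + 81×0.12) = 0.0223 mA.
I_C = β·I_B = 80×0.0223 = 1.78 mA.
V_CE = V_CC − I_C·R_C − I_E·R_E = 12 − 1.78×4.7 − 1.8×0.12 = 3.41 V > V_CE(sat), so the active-region assumption holds.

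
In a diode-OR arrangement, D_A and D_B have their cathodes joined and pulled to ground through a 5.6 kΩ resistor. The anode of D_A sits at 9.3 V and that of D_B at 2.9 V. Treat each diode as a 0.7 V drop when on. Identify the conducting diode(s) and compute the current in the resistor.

Assume both conduct. Then node N would need to be at both 9.3−0.7 = 8.6 V and 2.9−0.7 = 2.2 V, which is impossible.
Assume only D_A conducts: V_N = 9.3 − 0.7 = 8.6 V, so I_R = 8.6/5.6 = 1.54 mA.
Check D_B: its anode-to-cathode voltage is 2.9 − 8.6 = -5.7 V < 0.7 V, so it is off. The assumption is consistent.

Only D_A conducts; I_R ≈ 1.5 mA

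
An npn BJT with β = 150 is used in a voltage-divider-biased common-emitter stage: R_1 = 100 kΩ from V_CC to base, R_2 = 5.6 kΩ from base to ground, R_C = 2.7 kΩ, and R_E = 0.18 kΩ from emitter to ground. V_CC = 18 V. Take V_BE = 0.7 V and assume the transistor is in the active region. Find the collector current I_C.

Thevenize the base divider: V_Th = V_CC·R_2/(R_1+R_2) = 18×5.6/106 = 0.955 V, R_Th = R_1‖R_2 = 5.3 kΩ.
Base-emitter loop: V_Th = I_B·R_Th + V_BE + (β+1)I_B·R_E, so I_B = (0.955 − 0.7) / (5.3 + 151×0.18) = 0.00784 mA.
I_C = β·I_B = 150×0.00784 = 1.18 mA, and I_E = (β+1)I_B = 1.18 mA.
V_CE = V_CC − I_C·R_C − I_E·R_E = 18 − 1.18×2.7 − 1.18×0.18 = 14.6 V.
V_CE = 14.6 V > 0.2 V confirms active-region operation.

I_C ≈ 1.2 mA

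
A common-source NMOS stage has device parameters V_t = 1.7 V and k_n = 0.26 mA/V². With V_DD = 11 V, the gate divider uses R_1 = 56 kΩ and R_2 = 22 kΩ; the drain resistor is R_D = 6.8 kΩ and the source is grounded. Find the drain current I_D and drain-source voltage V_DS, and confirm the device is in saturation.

I_D ≈ 0.26 mA, V_DS ≈ 9.3 V

V_G = V_DD·R_2/(R_1+R_2) = 11×22/78 = 3.1 V. With the source grounded, V_GS = V_G = 3.1 V.
Assume saturation: I_D = (k_n/2)(V_GS − V_t)² = (0.26/2)×(3.1 − 1.7)² = 0.13×1.4² = 0.256 mA.
V_DS = V_DD − I_D·R_D = 11 − 0.256×6.8 = 9.26 V.
Saturation requires V_DS ≥ V_GS − V_t = 1.4 V; 9.26 ≥ 1.4 ✓.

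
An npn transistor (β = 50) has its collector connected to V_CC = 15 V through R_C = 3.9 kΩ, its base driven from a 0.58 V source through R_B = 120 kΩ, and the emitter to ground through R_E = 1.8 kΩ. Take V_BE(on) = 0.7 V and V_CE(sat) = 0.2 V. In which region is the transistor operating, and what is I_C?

V_BB = 0.58 V ≤ V_BE(on) = 0.7 V, so the base-emitter junction is not forward biased.
The transistor is in cutoff: I_B = I_C = 0.

cutoff; I_C ≈ 0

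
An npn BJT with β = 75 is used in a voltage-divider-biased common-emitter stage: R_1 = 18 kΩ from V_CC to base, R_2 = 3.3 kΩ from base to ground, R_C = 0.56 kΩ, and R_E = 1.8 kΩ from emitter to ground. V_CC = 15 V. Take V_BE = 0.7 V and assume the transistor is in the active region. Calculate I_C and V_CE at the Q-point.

I_C ≈ 0.87 mA, V_CE ≈ 13 V

Thevenize the base divider: V_Th = V_CC·R_2/(R_1+R_2) = 15×3.3/21.3 = 2.32 V, R_Th = R_1‖R_2 = 2.79 kΩ.
Base-emitter loop: V_Th = I_B·R_Th + V_BE + (β+1)I_B·R_E, so I_B = (2.32 − 0.7) / (2.79 + 76×1.8) = 0.0116 mA.
I_C = β·I_B = 75×0.0116 = 0.873 mA, and I_E = (β+1)I_B = 0.884 mA.
V_CE = V_CC − I_C·R_C − I_E·R_E = 15 − 0.873×0.56 − 0.884×1.8 = 12.9 V.
V_CE = 12.9 V > 0.2 V confirms active-region operation.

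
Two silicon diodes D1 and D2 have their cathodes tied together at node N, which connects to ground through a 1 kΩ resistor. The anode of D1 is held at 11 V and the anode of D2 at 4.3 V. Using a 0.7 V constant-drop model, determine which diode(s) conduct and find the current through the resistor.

Assume both conduct. Then node N would need to be at both 11−0.7 = 10.3 V and 4.3−0.7 = 3.6 V, which is impossible.
Assume only D1 conducts: V_N = 11 − 0.7 = 10.3 V, so I_R = 10.3/1 = 10.3 mA.
Check D2: its anode-to-cathode voltage is 4.3 − 10.3 = -6 V < 0.7 V, so it is off. The assumption is consistent.

Only D1 conducts; I_R ≈ 10 mA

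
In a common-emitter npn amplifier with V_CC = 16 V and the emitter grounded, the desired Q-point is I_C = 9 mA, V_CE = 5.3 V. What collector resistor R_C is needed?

Collector loop: V_CC = I_C·R_C + V_CE.
R_C = (V_CC − V_CE)/I_C = (16 − 5.3)/9 = 1.19 kΩ.

R_C ≈ 1.2 kΩ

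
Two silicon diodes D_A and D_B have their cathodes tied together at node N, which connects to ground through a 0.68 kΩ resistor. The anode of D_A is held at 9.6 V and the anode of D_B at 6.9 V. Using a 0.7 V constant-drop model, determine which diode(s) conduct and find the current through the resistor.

Assume both conduct. Then node N would need to be at both 9.6−0.7 = 8.9 V and 6.9−0.7 = 6.2 V, which is impossible.
Assume only D_A conducts: V_N = 9.6 − 0.7 = 8.9 V, so I_R = 8.9/0.68 = 13.1 mA.
Check D_B: its anode-to-cathode voltage is 6.9 − 8.9 = -2 V < 0.7 V, so it is off. The assumption is consistent.

Only D_A conducts; I_R ≈ 13 mA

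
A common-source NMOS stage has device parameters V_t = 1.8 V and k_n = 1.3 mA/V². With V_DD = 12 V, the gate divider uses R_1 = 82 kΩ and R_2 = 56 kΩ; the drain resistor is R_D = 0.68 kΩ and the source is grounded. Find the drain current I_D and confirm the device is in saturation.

I_D ≈ 6.1 mA

V_G = V_DD·R_2/(R_1+R_2) = 12×56/138 = 4.87 V. With the source grounded, V_GS = V_G = 4.87 V.
Assume saturation: I_D = (k_n/2)(V_GS − V_t)² = (1.3/2)×(4.87 − 1.8)² = 0.65×3.07² = 6.12 mA.
V_DS = V_DD − I_D·R_D = 12 − 6.12×0.68 = 7.84 V.
Saturation requires V_DS ≥ V_GS − V_t = 3.07 V; 7.84 ≥ 3.07 ✓.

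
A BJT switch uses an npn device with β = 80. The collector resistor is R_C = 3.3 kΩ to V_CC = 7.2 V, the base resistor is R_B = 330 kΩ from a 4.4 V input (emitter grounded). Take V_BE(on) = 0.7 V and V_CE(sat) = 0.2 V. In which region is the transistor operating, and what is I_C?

Assume active. Base-emitter loop: I_B = (V_BB − V_BE)/R_B = (4.4 − 0.7)/330 = 0.0112 mA.
I_C = β·I_B = 80×0.0112 = 0.897 mA.
V_CE = V_CC − I_C·R_C = 7.2 − 0.897×3.3 = 4.24 V > V_CE(sat), so the active-region assumption holds.

active; I_C ≈ 0.9 mA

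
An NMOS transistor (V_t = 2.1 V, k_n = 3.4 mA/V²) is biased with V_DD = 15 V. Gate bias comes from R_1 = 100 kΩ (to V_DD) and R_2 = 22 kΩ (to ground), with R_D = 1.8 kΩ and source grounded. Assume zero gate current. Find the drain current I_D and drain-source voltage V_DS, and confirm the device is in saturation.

V_G = V_DD·R_2/(R_1+R_2) = 15×22/122 = 2.7 V. With the source grounded, V_GS = V_G = 2.7 V.
Assume saturation: I_D = (k_n/2)(V_GS − V_t)² = (3.4/2)×(2.7 − 2.1)² = 1.7×0.605² = 0.622 mA.
V_DS = V_DD − I_D·R_D = 15 − 0.622×1.8 = 13.9 V.
Saturation requires V_DS ≥ V_GS − V_t = 0.605 V; 13.9 ≥ 0.605 ✓.

I_D ≈ 0.62 mA, V_DS ≈ 14 V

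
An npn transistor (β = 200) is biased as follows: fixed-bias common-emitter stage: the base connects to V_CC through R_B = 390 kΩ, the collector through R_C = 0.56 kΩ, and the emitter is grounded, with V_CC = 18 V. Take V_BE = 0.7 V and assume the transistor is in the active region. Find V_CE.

Base loop: V_CC = I_B·R_B + V_BE, so I_B = (18 − 0.7)/390 kΩ = 0.0444 mA.
In the active region I_C = β·I_B = 200 × 0.0444 = 8.87 mA.
Collector loop: V_CE = V_CC − I_C·R_C = 18 − 8.87×0.56 = 13 V.
Since V_CE = 13 V > V_CE(sat) ≈ 0.2 V, the transistor is in the active region as assumed.

V_CE ≈ 13 V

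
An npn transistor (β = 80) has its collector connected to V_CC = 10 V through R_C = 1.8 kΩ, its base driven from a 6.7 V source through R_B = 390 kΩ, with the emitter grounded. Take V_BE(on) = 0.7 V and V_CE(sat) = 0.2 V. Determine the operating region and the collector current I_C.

Assume active. Base-emitter loop: I_B = (V_BB − V_BE)/R_B = (6.7 − 0.7)/390 = 0.0154 mA.
I_C = β·I_B = 80×0.0154 = 1.23 mA.
V_CE = V_CC − I_C·R_C = 10 − 1.23×1.8 = 7.78 V > V_CE(sat), so the active-region assumption holds.

active; I_C ≈ 1.2 mA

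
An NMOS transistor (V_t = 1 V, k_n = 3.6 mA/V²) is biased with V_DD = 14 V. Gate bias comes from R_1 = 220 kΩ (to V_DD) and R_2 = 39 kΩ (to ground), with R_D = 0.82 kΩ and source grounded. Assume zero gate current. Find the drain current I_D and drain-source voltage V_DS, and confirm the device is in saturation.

V_G = V_DD·R_2/(R_1+R_2) = 14×39/259 = 2.11 V. With the source grounded, V_GS = V_G = 2.11 V.
Assume saturation: I_D = (k_n/2)(V_GS − V_t)² = (3.6/2)×(2.11 − 1)² = 1.8×1.11² = 2.21 mA.
V_DS = V_DD − I_D·R_D = 14 − 2.21×0.82 = 12.2 V.
Saturation requires V_DS ≥ V_GS − V_t = 1.11 V; 12.2 ≥ 1.11 ✓.

I_D ≈ 2.2 mA, V_DS ≈ 12 V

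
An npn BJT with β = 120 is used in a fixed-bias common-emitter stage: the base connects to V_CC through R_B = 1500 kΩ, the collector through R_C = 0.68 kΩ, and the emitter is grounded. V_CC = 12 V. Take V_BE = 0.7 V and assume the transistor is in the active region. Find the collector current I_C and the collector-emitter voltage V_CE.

Base loop: V_CC = I_B·R_B + V_BE, so I_B = (12 − 0.7)/1500 kΩ = 0.00753 mA.
In the active region I_C = β·I_B = 120 × 0.00753 = 0.904 mA.
Collector loop: V_CE = V_CC − I_C·R_C = 12 − 0.904×0.68 = 11.4 V.
Since V_CE = 11.4 V > V_CE(sat) ≈ 0.2 V, the transistor is in the active region as assumed.

I_C ≈ 0.9 mA, V_CE ≈ 11 V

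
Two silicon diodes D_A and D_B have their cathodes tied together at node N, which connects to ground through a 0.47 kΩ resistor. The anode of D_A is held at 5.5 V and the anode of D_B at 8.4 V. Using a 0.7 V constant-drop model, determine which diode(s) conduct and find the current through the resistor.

Assume both conduct. Then node N would need to be at both 5.5−0.7 = 4.8 V and 8.4−0.7 = 7.7 V, which is impossible.
Assume only D_B conducts: V_N = 8.4 − 0.7 = 7.7 V, so I_R = 7.7/0.47 = 16.4 mA.
Check D_A: its anode-to-cathode voltage is 5.5 − 7.7 = -2.2 V < 0.7 V, so it is off. The assumption is consistent.

Only D_B conducts; I_R ≈ 16 mA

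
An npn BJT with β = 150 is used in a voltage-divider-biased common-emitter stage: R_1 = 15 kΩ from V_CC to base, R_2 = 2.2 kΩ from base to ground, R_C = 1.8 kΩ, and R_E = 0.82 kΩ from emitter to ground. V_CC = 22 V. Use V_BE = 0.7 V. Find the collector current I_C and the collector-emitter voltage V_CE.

I_C ≈ 2.5 mA, V_CE ≈ 15 V

Thevenize the base divider: V_Th = V_CC·R_2/(R_1+R_2) = 22×2.2/17.2 = 2.81 V, R_Th = R_1‖R_2 = 1.92 kΩ.
Base-emitter loop: V_Th = I_B·R_Th + V_BE + (β+1)I_B·R_E, so I_B = (2.81 − 0.7) / (1.92 + 151×0.82) = 0.0168 mA.
I_C = β·I_B = 150×0.0168 = 2.52 mA, and I_E = (β+1)I_B = 2.54 mA.
V_CE = V_CC − I_C·R_C − I_E·R_E = 22 − 2.52×1.8 − 2.54×0.82 = 15.4 V.
V_CE = 15.4 V > 0.2 V confirms active-region operation.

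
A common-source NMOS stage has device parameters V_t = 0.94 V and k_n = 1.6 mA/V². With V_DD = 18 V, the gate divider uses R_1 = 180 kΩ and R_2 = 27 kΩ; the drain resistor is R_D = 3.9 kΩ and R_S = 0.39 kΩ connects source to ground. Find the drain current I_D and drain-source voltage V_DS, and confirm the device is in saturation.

I_D ≈ 0.9 mA, V_DS ≈ 14 V

V_G = V_DD·R_2/(R_1+R_2) = 18×27/207 = 2.35 V.
Assume saturation: I_D = (k_n/2)(V_GS − V_t)² with V_GS = V_G − I_D·R_S = 2.35 − 0.39·I_D.
Substituting gives 0.122·I_D² − 1.88·I_D + 1.59 = 0, with roots I_D = 0.896 or 14.5 mA.
The root I_D = 14.5 mA gives V_GS = -3.32 V ≤ V_t, so take I_D = 0.896 mA.
Then V_GS = 2 V and V_DS = V_DD − I_D(R_D+R_S) = 18 − 0.896×4.29 = 14.2 V.
Saturation requires V_DS ≥ V_GS − V_t = 1.06 V; 14.2 ≥ 1.06 ✓.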